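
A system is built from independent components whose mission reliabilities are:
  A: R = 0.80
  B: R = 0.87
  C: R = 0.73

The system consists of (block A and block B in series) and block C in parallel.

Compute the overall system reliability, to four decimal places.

Series (A and B): 0.800000 × 0.870000 = 0.696000
Parallel ([0.696000] and C): 1 − (1 − 0.696000)(1 − 0.730000) = 0.9179

0.9179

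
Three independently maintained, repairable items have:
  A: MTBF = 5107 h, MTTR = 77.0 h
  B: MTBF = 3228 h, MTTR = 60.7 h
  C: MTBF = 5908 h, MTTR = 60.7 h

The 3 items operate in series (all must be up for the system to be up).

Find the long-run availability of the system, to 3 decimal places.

A(A) = MTBF/(MTBF+MTTR) = 5107/(5107+77.0) = 0.985147
A(B) = MTBF/(MTBF+MTTR) = 3228/(3228+60.7) = 0.981543
A(C) = MTBF/(MTBF+MTTR) = 5908/(5908+60.7) = 0.989830
Series availability: 0.985147 × 0.981543 × 0.989830 = 0.957

0.957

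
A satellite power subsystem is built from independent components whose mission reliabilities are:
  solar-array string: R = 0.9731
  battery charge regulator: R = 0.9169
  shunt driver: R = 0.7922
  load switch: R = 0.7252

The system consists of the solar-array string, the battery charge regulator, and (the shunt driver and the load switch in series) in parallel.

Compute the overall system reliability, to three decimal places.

0.999

Series (shunt driver and load switch): 0.79220 × 0.72520 = 0.57450
Parallel (solar-array string, battery charge regulator, and [0.57450]): 1 − (1 − 0.97310)(1 − 0.91690)(1 − 0.57450) = 0.999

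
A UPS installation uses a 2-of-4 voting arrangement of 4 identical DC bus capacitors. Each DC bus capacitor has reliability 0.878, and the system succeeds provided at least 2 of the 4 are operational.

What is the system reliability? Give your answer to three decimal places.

R = Σ_{i=2}^{4} C(4,i) p^i (1−p)^{4−i} with p = 0.878
C(4,2)·0.878^2·0.122^2 = 0.06884
C(4,3)·0.878^3·0.122^1 = 0.33030
C(4,4)·0.878^4·0.122^0 = 0.59426
Sum = 0.993

0.993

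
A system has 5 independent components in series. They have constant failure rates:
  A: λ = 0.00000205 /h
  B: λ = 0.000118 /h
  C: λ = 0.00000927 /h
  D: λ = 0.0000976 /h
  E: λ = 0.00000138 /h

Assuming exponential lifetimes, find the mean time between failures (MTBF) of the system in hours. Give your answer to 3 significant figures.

4380

Series of exponential components: λ_sys = Σ λ_i
λ_sys = 0.00000205 + 0.000118 + 0.00000927 + 0.0000976 + 0.00000138 = 2.2830e-04 /h
MTBF = 1 / λ_sys = 4380 h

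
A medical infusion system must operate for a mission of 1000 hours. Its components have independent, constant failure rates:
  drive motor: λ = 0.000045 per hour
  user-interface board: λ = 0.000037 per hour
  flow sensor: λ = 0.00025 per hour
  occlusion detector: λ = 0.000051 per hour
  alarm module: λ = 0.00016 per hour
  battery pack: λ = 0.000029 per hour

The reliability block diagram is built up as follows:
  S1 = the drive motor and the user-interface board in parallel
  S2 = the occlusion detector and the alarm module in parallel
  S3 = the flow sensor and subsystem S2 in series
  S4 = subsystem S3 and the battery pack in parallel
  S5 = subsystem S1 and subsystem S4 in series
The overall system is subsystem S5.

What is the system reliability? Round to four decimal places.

R(drive motor) = exp(−0.000045 × 1000) = 0.955997
R(user-interface board) = exp(−0.000037 × 1000) = 0.963676
R(flow sensor) = exp(−0.00025 × 1000) = 0.778801
R(occlusion detector) = exp(−0.000051 × 1000) = 0.950279
R(alarm module) = exp(−0.00016 × 1000) = 0.852144
R(battery pack) = exp(−0.000029 × 1000) = 0.971416
Parallel (drive motor and user-interface board): 1 − (1 − 0.955997)(1 − 0.963676) = 0.998402
Parallel (occlusion detector and alarm module): 1 − (1 − 0.950279)(1 − 0.852144) = 0.992648
Series (flow sensor and [0.992648]): 0.778801 × 0.992648 = 0.773075
Parallel ([0.773075] and battery pack): 1 − (1 − 0.773075)(1 − 0.971416) = 0.993514
Series ([0.998402] and [0.993514]): 0.998402 × 0.993514 = 0.9919

0.9919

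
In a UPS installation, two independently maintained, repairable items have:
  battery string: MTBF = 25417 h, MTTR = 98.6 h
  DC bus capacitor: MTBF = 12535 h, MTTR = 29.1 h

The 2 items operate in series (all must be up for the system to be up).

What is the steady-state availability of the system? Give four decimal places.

0.9938

A(battery string) = MTBF/(MTBF+MTTR) = 25417/(25417+98.6) = 0.996136
A(DC bus capacitor) = MTBF/(MTBF+MTTR) = 12535/(12535+29.1) = 0.997684
Series availability: 0.996136 × 0.997684 = 0.9938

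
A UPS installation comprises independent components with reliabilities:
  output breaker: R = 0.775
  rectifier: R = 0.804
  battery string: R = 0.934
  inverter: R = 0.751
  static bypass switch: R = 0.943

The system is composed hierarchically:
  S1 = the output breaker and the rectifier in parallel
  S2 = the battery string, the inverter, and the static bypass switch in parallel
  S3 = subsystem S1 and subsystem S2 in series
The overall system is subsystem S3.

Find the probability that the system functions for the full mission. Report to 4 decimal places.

Parallel (output breaker and rectifier): 1 − (1 − 0.775000)(1 − 0.804000) = 0.955900
Parallel (battery string, inverter, and static bypass switch): 1 − (1 − 0.934000)(1 − 0.751000)(1 − 0.943000) = 0.999063
Series ([0.955900] and [0.999063]): 0.955900 × 0.999063 = 0.9550

0.9550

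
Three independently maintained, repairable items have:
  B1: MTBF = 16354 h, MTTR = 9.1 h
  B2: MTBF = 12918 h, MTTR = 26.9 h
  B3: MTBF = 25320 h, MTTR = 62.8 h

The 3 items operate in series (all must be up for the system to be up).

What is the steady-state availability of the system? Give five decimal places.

A(B1) = MTBF/(MTBF+MTTR) = 16354/(16354+9.1) = 0.999444
A(B2) = MTBF/(MTBF+MTTR) = 12918/(12918+26.9) = 0.997922
A(B3) = MTBF/(MTBF+MTTR) = 25320/(25320+62.8) = 0.997526
Series availability: 0.999444 × 0.997922 × 0.997526 = 0.99490

0.99490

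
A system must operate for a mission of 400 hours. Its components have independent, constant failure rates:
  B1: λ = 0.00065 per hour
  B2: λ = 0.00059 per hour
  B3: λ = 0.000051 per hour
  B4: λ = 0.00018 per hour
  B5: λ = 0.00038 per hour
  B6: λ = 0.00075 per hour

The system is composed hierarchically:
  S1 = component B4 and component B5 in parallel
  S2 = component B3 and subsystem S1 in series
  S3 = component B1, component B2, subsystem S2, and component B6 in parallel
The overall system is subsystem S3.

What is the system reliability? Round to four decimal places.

0.9996

R(B1) = exp(−0.00065 × 400) = 0.771052
R(B2) = exp(−0.00059 × 400) = 0.789781
R(B3) = exp(−0.000051 × 400) = 0.979807
R(B4) = exp(−0.00018 × 400) = 0.930531
R(B5) = exp(−0.00038 × 400) = 0.858988
R(B6) = exp(−0.00075 × 400) = 0.740818
Parallel (B4 and B5): 1 − (1 − 0.930531)(1 − 0.858988) = 0.990204
Series (B3 and [0.990204]): 0.979807 × 0.990204 = 0.970209
Parallel (B1, B2, [0.970209], and B6): 1 − (1 − 0.771052)(1 − 0.789781)(1 − 0.970209)(1 − 0.740818) = 0.9996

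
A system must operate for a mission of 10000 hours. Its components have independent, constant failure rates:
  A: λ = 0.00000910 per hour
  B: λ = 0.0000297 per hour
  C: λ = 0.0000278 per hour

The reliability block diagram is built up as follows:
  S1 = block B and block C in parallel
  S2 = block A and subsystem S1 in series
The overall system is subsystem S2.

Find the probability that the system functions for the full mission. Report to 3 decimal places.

0.856

R(A) = exp(−0.00000910 × 10000) = 0.91302
R(B) = exp(−0.0000297 × 10000) = 0.74304
R(C) = exp(−0.0000278 × 10000) = 0.75730
Parallel (B and C): 1 − (1 − 0.74304)(1 − 0.75730) = 0.93764
Series (A and [0.93764]): 0.91302 × 0.93764 = 0.856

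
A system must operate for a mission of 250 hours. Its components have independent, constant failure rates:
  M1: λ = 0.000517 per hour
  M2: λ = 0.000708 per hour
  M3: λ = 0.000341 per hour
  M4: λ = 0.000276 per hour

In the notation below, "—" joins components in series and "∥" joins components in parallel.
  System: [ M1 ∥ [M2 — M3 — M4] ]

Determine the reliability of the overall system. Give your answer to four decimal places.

0.9658

R(M1) = exp(−0.000517 × 250) = 0.878754
R(M2) = exp(−0.000708 × 250) = 0.837780
R(M3) = exp(−0.000341 × 250) = 0.918283
R(M4) = exp(−0.000276 × 250) = 0.933327
Series (M2, M3, and M4): 0.837780 × 0.918283 × 0.933327 = 0.718026
Parallel (M1 and [0.718026]): 1 − (1 − 0.878754)(1 − 0.718026) = 0.9658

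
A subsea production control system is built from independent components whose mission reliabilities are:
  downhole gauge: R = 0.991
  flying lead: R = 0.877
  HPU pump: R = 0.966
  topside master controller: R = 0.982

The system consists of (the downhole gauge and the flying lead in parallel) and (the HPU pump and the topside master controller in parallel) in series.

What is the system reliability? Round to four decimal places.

Parallel (downhole gauge and flying lead): 1 − (1 − 0.991000)(1 − 0.877000) = 0.998893
Parallel (HPU pump and topside master controller): 1 − (1 − 0.966000)(1 − 0.982000) = 0.999388
Series ([0.998893] and [0.999388]): 0.998893 × 0.999388 = 0.9983

0.9983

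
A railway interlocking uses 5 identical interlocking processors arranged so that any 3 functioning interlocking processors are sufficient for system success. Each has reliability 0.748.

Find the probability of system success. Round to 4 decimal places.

0.8944

R = Σ_{i=3}^{5} C(5,i) p^i (1−p)^{5−i} with p = 0.748
C(5,3)·0.748^3·0.252^2 = 0.265770
C(5,4)·0.748^4·0.252^1 = 0.394436
C(5,5)·0.748^5·0.252^0 = 0.234157
Sum = 0.8944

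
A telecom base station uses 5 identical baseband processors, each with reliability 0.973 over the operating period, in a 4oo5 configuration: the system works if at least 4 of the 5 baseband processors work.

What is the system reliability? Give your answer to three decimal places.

0.993

R = Σ_{i=4}^{5} C(5,i) p^i (1−p)^{5−i} with p = 0.973
C(5,4)·0.973^4·0.027^1 = 0.12100
C(5,5)·0.973^5·0.027^0 = 0.87210
Sum = 0.993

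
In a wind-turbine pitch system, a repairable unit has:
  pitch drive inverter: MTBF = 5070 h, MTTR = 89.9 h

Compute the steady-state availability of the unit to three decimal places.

0.983

A(pitch drive inverter) = MTBF/(MTBF+MTTR) = 5070/(5070+89.9) = 0.983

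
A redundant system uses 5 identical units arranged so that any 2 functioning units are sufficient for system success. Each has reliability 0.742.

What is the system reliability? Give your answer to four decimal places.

0.9824

R = Σ_{i=2}^{5} C(5,i) p^i (1−p)^{5−i} with p = 0.742
C(5,2)·0.742^2·0.258^3 = 0.094551
C(5,3)·0.742^3·0.258^2 = 0.271926
C(5,4)·0.742^4·0.258^1 = 0.391026
C(5,5)·0.742^5·0.258^0 = 0.224916
Sum = 0.9824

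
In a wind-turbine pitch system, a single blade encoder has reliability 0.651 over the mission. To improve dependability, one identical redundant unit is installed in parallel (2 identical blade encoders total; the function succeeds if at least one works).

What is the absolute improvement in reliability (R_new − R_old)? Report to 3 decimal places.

R_before = 0.651
R_after = 1 − (1 − 0.651)^2 = 0.878
ΔR = 0.878 − 0.651 = 0.227

0.227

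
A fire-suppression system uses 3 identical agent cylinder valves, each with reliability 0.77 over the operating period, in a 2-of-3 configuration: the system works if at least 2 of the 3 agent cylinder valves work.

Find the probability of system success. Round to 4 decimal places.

0.8656

R = Σ_{i=2}^{3} C(3,i) p^i (1−p)^{3−i} with p = 0.77
C(3,2)·0.77^2·0.23^1 = 0.409101
C(3,3)·0.77^3·0.23^0 = 0.456533
Sum = 0.8656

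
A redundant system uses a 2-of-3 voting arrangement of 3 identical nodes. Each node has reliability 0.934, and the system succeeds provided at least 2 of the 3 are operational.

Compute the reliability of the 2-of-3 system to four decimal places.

R = Σ_{i=2}^{3} C(3,i) p^i (1−p)^{3−i} with p = 0.934
C(3,2)·0.934^2·0.066^1 = 0.172726
C(3,3)·0.934^3·0.066^0 = 0.814781
Sum = 0.9875

0.9875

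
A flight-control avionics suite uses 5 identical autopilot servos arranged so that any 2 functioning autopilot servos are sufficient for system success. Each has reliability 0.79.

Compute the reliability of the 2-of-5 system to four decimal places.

R = Σ_{i=2}^{5} C(5,i) p^i (1−p)^{5−i} with p = 0.79
C(5,2)·0.79^2·0.21^3 = 0.057798
C(5,3)·0.79^3·0.21^2 = 0.217430
C(5,4)·0.79^4·0.21^1 = 0.408976
C(5,5)·0.79^5·0.21^0 = 0.307706
Sum = 0.9919

0.9919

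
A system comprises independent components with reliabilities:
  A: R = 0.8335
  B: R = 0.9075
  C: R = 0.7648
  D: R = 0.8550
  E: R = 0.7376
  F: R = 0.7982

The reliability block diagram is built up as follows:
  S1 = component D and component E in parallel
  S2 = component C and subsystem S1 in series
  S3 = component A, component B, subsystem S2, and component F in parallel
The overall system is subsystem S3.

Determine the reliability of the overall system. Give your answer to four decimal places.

Parallel (D and E): 1 − (1 − 0.855000)(1 − 0.737600) = 0.961952
Series (C and [0.961952]): 0.764800 × 0.961952 = 0.735701
Parallel (A, B, [0.735701], and F): 1 − (1 − 0.833500)(1 − 0.907500)(1 − 0.735701)(1 − 0.798200) = 0.9992

0.9992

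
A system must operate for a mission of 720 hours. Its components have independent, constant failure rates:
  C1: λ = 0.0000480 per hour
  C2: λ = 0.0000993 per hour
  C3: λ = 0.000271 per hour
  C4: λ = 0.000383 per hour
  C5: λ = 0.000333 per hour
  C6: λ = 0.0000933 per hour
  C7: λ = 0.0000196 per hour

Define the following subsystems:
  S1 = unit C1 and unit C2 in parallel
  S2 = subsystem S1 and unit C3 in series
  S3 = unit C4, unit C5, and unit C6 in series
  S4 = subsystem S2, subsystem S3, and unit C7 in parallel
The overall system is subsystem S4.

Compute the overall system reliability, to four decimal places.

R(C1) = exp(−0.0000480 × 720) = 0.966030
R(C2) = exp(−0.0000993 × 720) = 0.931000
R(C3) = exp(−0.000271 × 720) = 0.822736
R(C4) = exp(−0.000383 × 720) = 0.758995
R(C5) = exp(−0.000333 × 720) = 0.786817
R(C6) = exp(−0.0000933 × 720) = 0.935031
R(C7) = exp(−0.0000196 × 720) = 0.985987
Parallel (C1 and C2): 1 − (1 − 0.966030)(1 − 0.931000) = 0.997656
Series ([0.997656] and C3): 0.997656 × 0.822736 = 0.820808
Series (C4, C5, and C6): 0.758995 × 0.786817 × 0.935031 = 0.558391
Parallel ([0.820808], [0.558391], and C7): 1 − (1 − 0.820808)(1 − 0.558391)(1 − 0.985987) = 0.9989

0.9989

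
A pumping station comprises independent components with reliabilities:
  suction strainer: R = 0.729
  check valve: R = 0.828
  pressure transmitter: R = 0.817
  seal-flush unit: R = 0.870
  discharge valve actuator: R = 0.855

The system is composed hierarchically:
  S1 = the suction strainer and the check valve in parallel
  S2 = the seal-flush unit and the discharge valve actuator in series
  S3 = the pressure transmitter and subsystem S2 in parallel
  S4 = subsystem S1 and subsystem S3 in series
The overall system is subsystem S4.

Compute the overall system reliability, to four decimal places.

Parallel (suction strainer and check valve): 1 − (1 − 0.729000)(1 − 0.828000) = 0.953388
Series (seal-flush unit and discharge valve actuator): 0.870000 × 0.855000 = 0.743850
Parallel (pressure transmitter and [0.743850]): 1 − (1 − 0.817000)(1 − 0.743850) = 0.953125
Series ([0.953388] and [0.953125]): 0.953388 × 0.953125 = 0.9087

0.9087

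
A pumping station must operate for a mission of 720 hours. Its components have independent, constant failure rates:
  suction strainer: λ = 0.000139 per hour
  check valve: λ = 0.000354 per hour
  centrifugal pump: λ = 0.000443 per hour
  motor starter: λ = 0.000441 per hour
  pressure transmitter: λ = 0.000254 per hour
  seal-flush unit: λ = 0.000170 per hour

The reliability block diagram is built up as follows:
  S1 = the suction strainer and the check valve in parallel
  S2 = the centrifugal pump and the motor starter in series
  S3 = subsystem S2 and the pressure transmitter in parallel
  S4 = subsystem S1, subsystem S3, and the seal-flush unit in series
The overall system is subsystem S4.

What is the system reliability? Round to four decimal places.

0.7977

R(suction strainer) = exp(−0.000139 × 720) = 0.904765
R(check valve) = exp(−0.000354 × 720) = 0.775009
R(centrifugal pump) = exp(−0.000443 × 720) = 0.726905
R(motor starter) = exp(−0.000441 × 720) = 0.727952
R(pressure transmitter) = exp(−0.000254 × 720) = 0.832868
R(seal-flush unit) = exp(−0.000170 × 720) = 0.884794
Parallel (suction strainer and check valve): 1 − (1 − 0.904765)(1 − 0.775009) = 0.978573
Series (centrifugal pump and motor starter): 0.726905 × 0.727952 = 0.529152
Parallel ([0.529152] and pressure transmitter): 1 − (1 − 0.529152)(1 − 0.832868) = 0.921306
Series ([0.978573], [0.921306], and seal-flush unit): 0.978573 × 0.921306 × 0.884794 = 0.7977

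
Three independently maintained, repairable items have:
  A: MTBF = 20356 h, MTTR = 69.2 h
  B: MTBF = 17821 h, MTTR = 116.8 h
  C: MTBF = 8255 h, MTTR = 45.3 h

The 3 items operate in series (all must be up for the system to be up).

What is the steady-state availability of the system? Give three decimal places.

A(A) = MTBF/(MTBF+MTTR) = 20356/(20356+69.2) = 0.996612
A(B) = MTBF/(MTBF+MTTR) = 17821/(17821+116.8) = 0.993489
A(C) = MTBF/(MTBF+MTTR) = 8255/(8255+45.3) = 0.994542
Series availability: 0.996612 × 0.993489 × 0.994542 = 0.985

0.985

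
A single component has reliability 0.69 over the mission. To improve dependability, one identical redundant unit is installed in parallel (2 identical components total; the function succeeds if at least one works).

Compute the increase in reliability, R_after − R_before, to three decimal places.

0.214

R_before = 0.69
R_after = 1 − (1 − 0.69)^2 = 0.904
ΔR = 0.904 − 0.69 = 0.214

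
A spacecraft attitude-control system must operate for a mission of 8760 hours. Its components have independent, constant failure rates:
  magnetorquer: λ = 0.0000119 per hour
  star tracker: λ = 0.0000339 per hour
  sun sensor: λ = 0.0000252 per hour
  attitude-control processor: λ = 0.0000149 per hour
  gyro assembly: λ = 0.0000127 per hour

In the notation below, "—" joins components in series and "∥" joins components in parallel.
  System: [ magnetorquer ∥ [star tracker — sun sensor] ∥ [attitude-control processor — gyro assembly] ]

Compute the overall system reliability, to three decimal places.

0.991

R(magnetorquer) = exp(−0.0000119 × 8760) = 0.90101
R(star tracker) = exp(−0.0000339 × 8760) = 0.74307
R(sun sensor) = exp(−0.0000252 × 8760) = 0.80192
R(attitude-control processor) = exp(−0.0000149 × 8760) = 0.87764
R(gyro assembly) = exp(−0.0000127 × 8760) = 0.89471
Series (star tracker and sun sensor): 0.74307 × 0.80192 = 0.59588
Series (attitude-control processor and gyro assembly): 0.87764 × 0.89471 = 0.78523
Parallel (magnetorquer, [0.59588], and [0.78523]): 1 − (1 − 0.90101)(1 − 0.59588)(1 − 0.78523) = 0.991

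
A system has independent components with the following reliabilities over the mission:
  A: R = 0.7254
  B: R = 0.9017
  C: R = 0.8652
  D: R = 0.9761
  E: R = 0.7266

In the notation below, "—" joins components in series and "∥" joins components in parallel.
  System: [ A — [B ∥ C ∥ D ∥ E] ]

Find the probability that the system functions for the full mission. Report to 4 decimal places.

Parallel (B, C, D, and E): 1 − (1 − 0.901700)(1 − 0.865200)(1 − 0.976100)(1 − 0.726600) = 0.999913
Series (A and [0.999913]): 0.725400 × 0.999913 = 0.7253

0.7253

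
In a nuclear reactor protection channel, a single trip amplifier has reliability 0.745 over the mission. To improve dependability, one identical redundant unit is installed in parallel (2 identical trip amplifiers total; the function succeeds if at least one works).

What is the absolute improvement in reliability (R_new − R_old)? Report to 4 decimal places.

R_before = 0.745
R_after = 1 − (1 − 0.745)^2 = 0.9350
ΔR = 0.9350 − 0.745 = 0.1900

0.1900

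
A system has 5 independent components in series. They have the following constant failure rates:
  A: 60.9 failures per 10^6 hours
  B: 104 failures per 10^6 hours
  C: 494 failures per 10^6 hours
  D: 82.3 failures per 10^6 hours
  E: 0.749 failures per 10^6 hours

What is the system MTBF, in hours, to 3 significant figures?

1350

Series of exponential components: λ_sys = Σ λ_i
λ_sys = 0.0000609 + 0.000104 + 0.000494 + 0.0000823 + 0.000000749 = 7.4195e-04 /h
MTBF = 1 / λ_sys = 1350 h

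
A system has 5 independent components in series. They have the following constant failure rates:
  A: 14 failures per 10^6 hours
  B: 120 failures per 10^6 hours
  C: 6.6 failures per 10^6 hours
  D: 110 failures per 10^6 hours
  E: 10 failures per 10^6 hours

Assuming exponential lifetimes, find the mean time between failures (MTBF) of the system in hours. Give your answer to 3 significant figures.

Series of exponential components: λ_sys = Σ λ_i
λ_sys = 0.000014 + 0.00012 + 0.0000066 + 0.00011 + 0.000010 = 2.6060e-04 /h
MTBF = 1 / λ_sys = 3840 h

3840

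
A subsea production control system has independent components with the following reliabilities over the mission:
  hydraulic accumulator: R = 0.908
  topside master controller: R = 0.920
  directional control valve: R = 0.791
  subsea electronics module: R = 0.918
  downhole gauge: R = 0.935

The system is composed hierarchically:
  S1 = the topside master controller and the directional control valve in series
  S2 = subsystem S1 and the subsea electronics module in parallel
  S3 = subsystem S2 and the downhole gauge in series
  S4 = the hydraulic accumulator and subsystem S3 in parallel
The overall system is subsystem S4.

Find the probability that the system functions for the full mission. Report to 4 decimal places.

0.9921

Series (topside master controller and directional control valve): 0.920000 × 0.791000 = 0.727720
Parallel ([0.727720] and subsea electronics module): 1 − (1 − 0.727720)(1 − 0.918000) = 0.977673
Series ([0.977673] and downhole gauge): 0.977673 × 0.935000 = 0.914124
Parallel (hydraulic accumulator and [0.914124]): 1 − (1 − 0.908000)(1 − 0.914124) = 0.9921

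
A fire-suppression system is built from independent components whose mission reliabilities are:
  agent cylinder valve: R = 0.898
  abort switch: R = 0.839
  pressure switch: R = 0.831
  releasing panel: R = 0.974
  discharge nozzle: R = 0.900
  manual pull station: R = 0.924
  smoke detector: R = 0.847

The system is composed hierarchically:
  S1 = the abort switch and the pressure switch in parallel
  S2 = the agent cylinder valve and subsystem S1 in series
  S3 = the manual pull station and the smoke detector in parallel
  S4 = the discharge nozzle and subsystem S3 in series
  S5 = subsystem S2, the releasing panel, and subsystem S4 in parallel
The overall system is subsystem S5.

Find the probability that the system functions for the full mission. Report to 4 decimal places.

Parallel (abort switch and pressure switch): 1 − (1 − 0.839000)(1 − 0.831000) = 0.972791
Series (agent cylinder valve and [0.972791]): 0.898000 × 0.972791 = 0.873566
Parallel (manual pull station and smoke detector): 1 − (1 − 0.924000)(1 − 0.847000) = 0.988372
Series (discharge nozzle and [0.988372]): 0.900000 × 0.988372 = 0.889535
Parallel ([0.873566], releasing panel, and [0.889535]): 1 − (1 − 0.873566)(1 − 0.974000)(1 − 0.889535) = 0.9996

0.9996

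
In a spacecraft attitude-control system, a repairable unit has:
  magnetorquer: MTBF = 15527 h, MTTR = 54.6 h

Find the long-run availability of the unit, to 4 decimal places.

A(magnetorquer) = MTBF/(MTBF+MTTR) = 15527/(15527+54.6) = 0.9965

0.9965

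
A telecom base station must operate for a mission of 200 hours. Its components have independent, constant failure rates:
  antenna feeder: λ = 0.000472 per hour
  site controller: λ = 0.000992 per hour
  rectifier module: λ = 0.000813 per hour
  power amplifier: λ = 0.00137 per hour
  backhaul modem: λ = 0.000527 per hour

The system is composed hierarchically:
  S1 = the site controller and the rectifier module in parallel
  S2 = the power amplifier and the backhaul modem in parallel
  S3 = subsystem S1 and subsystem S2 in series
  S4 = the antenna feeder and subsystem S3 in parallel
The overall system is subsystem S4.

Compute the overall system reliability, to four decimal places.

0.9955

R(antenna feeder) = exp(−0.000472 × 200) = 0.909919
R(site controller) = exp(−0.000992 × 200) = 0.820042
R(rectifier module) = exp(−0.000813 × 200) = 0.849931
R(power amplifier) = exp(−0.00137 × 200) = 0.760332
R(backhaul modem) = exp(−0.000527 × 200) = 0.899964
Parallel (site controller and rectifier module): 1 − (1 − 0.820042)(1 − 0.849931) = 0.972994
Parallel (power amplifier and backhaul modem): 1 − (1 − 0.760332)(1 − 0.899964) = 0.976025
Series ([0.972994] and [0.976025]): 0.972994 × 0.976025 = 0.949666
Parallel (antenna feeder and [0.949666]): 1 − (1 − 0.909919)(1 − 0.949666) = 0.9955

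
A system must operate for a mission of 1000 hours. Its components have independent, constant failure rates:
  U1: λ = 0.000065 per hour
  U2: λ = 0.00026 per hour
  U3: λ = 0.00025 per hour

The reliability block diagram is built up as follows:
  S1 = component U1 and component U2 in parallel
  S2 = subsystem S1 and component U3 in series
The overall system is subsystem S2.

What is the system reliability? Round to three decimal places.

R(U1) = exp(−0.000065 × 1000) = 0.93707
R(U2) = exp(−0.00026 × 1000) = 0.77105
R(U3) = exp(−0.00025 × 1000) = 0.77880
Parallel (U1 and U2): 1 − (1 − 0.93707)(1 − 0.77105) = 0.98559
Series ([0.98559] and U3): 0.98559 × 0.77880 = 0.768

0.768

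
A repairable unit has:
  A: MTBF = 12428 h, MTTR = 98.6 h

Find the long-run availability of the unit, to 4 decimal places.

0.9921

A(A) = MTBF/(MTBF+MTTR) = 12428/(12428+98.6) = 0.9921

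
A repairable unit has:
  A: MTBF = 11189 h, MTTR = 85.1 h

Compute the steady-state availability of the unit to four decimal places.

0.9925

A(A) = MTBF/(MTBF+MTTR) = 11189/(11189+85.1) = 0.9925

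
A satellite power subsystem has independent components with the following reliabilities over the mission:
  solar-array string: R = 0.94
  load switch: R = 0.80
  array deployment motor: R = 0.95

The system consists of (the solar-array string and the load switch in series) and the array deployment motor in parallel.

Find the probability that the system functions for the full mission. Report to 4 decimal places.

Series (solar-array string and load switch): 0.940000 × 0.800000 = 0.752000
Parallel ([0.752000] and array deployment motor): 1 − (1 − 0.752000)(1 − 0.950000) = 0.9876

0.9876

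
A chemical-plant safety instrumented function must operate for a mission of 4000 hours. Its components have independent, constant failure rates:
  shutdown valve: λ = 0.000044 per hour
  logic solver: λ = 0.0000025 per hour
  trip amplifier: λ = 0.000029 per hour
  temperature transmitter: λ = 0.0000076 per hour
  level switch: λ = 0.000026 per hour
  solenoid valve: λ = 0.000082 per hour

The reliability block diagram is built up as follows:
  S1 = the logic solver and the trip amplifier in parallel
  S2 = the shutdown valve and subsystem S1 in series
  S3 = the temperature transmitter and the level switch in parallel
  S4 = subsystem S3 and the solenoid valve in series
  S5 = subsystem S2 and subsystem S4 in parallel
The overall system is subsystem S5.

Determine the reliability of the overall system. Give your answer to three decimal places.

R(shutdown valve) = exp(−0.000044 × 4000) = 0.83862
R(logic solver) = exp(−0.0000025 × 4000) = 0.99005
R(trip amplifier) = exp(−0.000029 × 4000) = 0.89048
R(temperature transmitter) = exp(−0.0000076 × 4000) = 0.97006
R(level switch) = exp(−0.000026 × 4000) = 0.90123
R(solenoid valve) = exp(−0.000082 × 4000) = 0.72036
Parallel (logic solver and trip amplifier): 1 − (1 − 0.99005)(1 − 0.89048) = 0.99891
Series (shutdown valve and [0.99891]): 0.83862 × 0.99891 = 0.83771
Parallel (temperature transmitter and level switch): 1 − (1 − 0.97006)(1 − 0.90123) = 0.99704
Series ([0.99704] and solenoid valve): 0.99704 × 0.72036 = 0.71823
Parallel ([0.83771] and [0.71823]): 1 − (1 − 0.83771)(1 − 0.71823) = 0.954

0.954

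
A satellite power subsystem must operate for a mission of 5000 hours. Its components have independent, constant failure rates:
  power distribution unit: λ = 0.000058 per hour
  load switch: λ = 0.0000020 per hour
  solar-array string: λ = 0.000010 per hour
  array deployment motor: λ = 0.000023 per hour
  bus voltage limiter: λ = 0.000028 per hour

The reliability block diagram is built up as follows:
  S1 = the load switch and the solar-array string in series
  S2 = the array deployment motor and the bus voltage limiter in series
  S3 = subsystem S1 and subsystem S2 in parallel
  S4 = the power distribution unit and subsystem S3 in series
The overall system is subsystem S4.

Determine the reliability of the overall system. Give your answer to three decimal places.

R(power distribution unit) = exp(−0.000058 × 5000) = 0.74826
R(load switch) = exp(−0.0000020 × 5000) = 0.99005
R(solar-array string) = exp(−0.000010 × 5000) = 0.95123
R(array deployment motor) = exp(−0.000023 × 5000) = 0.89137
R(bus voltage limiter) = exp(−0.000028 × 5000) = 0.86936
Series (load switch and solar-array string): 0.99005 × 0.95123 = 0.94177
Series (array deployment motor and bus voltage limiter): 0.89137 × 0.86936 = 0.77492
Parallel ([0.94177] and [0.77492]): 1 − (1 − 0.94177)(1 − 0.77492) = 0.98689
Series (power distribution unit and [0.98689]): 0.74826 × 0.98689 = 0.738

0.738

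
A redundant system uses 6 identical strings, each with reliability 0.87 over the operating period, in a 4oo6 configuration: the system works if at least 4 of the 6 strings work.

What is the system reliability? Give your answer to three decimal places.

R = Σ_{i=4}^{6} C(6,i) p^i (1−p)^{6−i} with p = 0.87
C(6,4)·0.87^4·0.13^2 = 0.14523
C(6,5)·0.87^5·0.13^1 = 0.38877
C(6,6)·0.87^6·0.13^0 = 0.43363
Sum = 0.968

0.968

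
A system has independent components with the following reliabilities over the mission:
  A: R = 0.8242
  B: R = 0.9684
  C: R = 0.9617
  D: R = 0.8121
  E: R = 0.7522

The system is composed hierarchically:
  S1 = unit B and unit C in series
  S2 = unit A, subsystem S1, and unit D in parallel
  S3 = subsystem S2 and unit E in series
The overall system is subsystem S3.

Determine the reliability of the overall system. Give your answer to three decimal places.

Series (B and C): 0.96840 × 0.96170 = 0.93131
Parallel (A, [0.93131], and D): 1 − (1 − 0.82420)(1 − 0.93131)(1 − 0.81210) = 0.99773
Series ([0.99773] and E): 0.99773 × 0.75220 = 0.750

0.750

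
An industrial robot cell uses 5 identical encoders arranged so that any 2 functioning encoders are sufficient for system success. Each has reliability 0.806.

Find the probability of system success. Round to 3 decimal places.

R = Σ_{i=2}^{5} C(5,i) p^i (1−p)^{5−i} with p = 0.806
C(5,2)·0.806^2·0.194^3 = 0.04743
C(5,3)·0.806^3·0.194^2 = 0.19706
C(5,4)·0.806^4·0.194^1 = 0.40937
C(5,5)·0.806^5·0.194^0 = 0.34015
Sum = 0.994

0.994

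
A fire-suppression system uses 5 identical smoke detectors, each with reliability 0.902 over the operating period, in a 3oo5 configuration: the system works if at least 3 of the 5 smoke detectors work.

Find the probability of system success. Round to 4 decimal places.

R = Σ_{i=3}^{5} C(5,i) p^i (1−p)^{5−i} with p = 0.902
C(5,3)·0.902^3·0.098^2 = 0.070481
C(5,4)·0.902^4·0.098^1 = 0.324356
C(5,5)·0.902^5·0.098^0 = 0.597080
Sum = 0.9919

0.9919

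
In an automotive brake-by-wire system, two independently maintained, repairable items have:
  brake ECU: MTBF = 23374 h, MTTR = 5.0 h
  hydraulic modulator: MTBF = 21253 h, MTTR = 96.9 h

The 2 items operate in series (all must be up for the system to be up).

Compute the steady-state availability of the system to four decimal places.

0.9952

A(brake ECU) = MTBF/(MTBF+MTTR) = 23374/(23374+5.0) = 0.999786
A(hydraulic modulator) = MTBF/(MTBF+MTTR) = 21253/(21253+96.9) = 0.995461
Series availability: 0.999786 × 0.995461 = 0.9952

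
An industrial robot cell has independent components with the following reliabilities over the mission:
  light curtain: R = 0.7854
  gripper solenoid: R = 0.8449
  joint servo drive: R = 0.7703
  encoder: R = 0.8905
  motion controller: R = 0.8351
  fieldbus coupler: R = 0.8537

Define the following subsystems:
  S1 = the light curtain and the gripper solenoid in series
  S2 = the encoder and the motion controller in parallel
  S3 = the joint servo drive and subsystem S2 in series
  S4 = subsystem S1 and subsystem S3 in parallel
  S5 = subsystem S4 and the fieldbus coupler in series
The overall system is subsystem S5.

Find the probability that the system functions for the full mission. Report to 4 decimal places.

Series (light curtain and gripper solenoid): 0.785400 × 0.844900 = 0.663584
Parallel (encoder and motion controller): 1 − (1 − 0.890500)(1 − 0.835100) = 0.981943
Series (joint servo drive and [0.981943]): 0.770300 × 0.981943 = 0.756391
Parallel ([0.663584] and [0.756391]): 1 − (1 − 0.663584)(1 − 0.756391) = 0.918046
Series ([0.918046] and fieldbus coupler): 0.918046 × 0.853700 = 0.7837

0.7837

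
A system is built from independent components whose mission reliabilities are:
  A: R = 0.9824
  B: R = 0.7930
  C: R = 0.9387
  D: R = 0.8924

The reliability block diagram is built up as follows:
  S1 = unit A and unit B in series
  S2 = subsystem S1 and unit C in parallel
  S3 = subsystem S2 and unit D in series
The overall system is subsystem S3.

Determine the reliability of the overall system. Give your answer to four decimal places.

Series (A and B): 0.982400 × 0.793000 = 0.779043
Parallel ([0.779043] and C): 1 − (1 − 0.779043)(1 − 0.938700) = 0.986455
Series ([0.986455] and D): 0.986455 × 0.892400 = 0.8803

0.8803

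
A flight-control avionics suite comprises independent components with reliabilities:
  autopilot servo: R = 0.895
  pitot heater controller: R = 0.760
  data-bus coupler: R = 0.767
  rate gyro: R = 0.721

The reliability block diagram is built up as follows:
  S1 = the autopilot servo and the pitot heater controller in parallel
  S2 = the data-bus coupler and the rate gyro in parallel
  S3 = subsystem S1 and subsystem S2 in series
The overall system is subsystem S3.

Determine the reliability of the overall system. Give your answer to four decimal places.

Parallel (autopilot servo and pitot heater controller): 1 − (1 − 0.895000)(1 − 0.760000) = 0.974800
Parallel (data-bus coupler and rate gyro): 1 − (1 − 0.767000)(1 − 0.721000) = 0.934993
Series ([0.974800] and [0.934993]): 0.974800 × 0.934993 = 0.9114

0.9114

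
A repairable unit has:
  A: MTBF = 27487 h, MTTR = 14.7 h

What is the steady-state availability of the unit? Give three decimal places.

0.999

A(A) = MTBF/(MTBF+MTTR) = 27487/(27487+14.7) = 0.999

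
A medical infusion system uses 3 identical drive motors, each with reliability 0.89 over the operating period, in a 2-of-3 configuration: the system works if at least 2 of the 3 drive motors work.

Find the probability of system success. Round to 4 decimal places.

R = Σ_{i=2}^{3} C(3,i) p^i (1−p)^{3−i} with p = 0.89
C(3,2)·0.89^2·0.11^1 = 0.261393
C(3,3)·0.89^3·0.11^0 = 0.704969
Sum = 0.9664

0.9664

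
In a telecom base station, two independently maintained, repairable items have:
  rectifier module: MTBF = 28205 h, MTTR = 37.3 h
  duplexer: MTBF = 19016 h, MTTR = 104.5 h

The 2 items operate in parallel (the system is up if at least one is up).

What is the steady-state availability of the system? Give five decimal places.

A(rectifier module) = MTBF/(MTBF+MTTR) = 28205/(28205+37.3) = 0.998679
A(duplexer) = MTBF/(MTBF+MTTR) = 19016/(19016+104.5) = 0.994535
Parallel availability: 1 − (1 − 0.998679)(1 − 0.994535) = 0.99999

0.99999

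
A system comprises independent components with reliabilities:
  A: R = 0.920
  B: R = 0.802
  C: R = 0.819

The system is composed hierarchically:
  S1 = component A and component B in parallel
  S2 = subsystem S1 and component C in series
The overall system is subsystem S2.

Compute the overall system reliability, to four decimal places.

Parallel (A and B): 1 − (1 − 0.920000)(1 − 0.802000) = 0.984160
Series ([0.984160] and C): 0.984160 × 0.819000 = 0.8060

0.8060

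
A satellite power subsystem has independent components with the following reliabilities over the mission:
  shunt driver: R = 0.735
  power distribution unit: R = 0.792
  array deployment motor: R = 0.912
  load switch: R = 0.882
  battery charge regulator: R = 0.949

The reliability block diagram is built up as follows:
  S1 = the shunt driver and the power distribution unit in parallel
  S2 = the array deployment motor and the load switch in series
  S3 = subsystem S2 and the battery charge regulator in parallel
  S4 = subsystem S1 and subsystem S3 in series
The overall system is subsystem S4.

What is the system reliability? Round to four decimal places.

0.9355

Parallel (shunt driver and power distribution unit): 1 − (1 − 0.735000)(1 − 0.792000) = 0.944880
Series (array deployment motor and load switch): 0.912000 × 0.882000 = 0.804384
Parallel ([0.804384] and battery charge regulator): 1 − (1 − 0.804384)(1 − 0.949000) = 0.990024
Series ([0.944880] and [0.990024]): 0.944880 × 0.990024 = 0.9355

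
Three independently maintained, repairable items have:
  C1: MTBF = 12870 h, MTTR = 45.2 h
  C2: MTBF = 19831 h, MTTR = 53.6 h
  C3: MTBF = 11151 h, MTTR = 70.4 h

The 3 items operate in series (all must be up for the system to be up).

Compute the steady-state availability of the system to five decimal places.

0.98758

A(C1) = MTBF/(MTBF+MTTR) = 12870/(12870+45.2) = 0.996500
A(C2) = MTBF/(MTBF+MTTR) = 19831/(19831+53.6) = 0.997304
A(C3) = MTBF/(MTBF+MTTR) = 11151/(11151+70.4) = 0.993726
Series availability: 0.996500 × 0.997304 × 0.993726 = 0.98758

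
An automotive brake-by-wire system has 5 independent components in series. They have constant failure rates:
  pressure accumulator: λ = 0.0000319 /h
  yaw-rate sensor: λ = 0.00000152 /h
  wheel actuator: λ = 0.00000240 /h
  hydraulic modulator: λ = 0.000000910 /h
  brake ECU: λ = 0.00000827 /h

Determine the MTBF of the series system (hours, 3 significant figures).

Series of exponential components: λ_sys = Σ λ_i
λ_sys = 0.0000319 + 0.00000152 + 0.00000240 + 0.000000910 + 0.00000827 = 4.5000e-05 /h
MTBF = 1 / λ_sys = 22200 h

22200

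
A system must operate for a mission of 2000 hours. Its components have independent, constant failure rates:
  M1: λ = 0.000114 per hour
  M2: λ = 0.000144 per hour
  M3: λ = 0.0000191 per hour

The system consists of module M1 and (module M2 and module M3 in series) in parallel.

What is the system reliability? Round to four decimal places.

R(M1) = exp(−0.000114 × 2000) = 0.796124
R(M2) = exp(−0.000144 × 2000) = 0.749762
R(M3) = exp(−0.0000191 × 2000) = 0.962520
Series (M2 and M3): 0.749762 × 0.962520 = 0.721661
Parallel (M1 and [0.721661]): 1 − (1 − 0.796124)(1 − 0.721661) = 0.9433

0.9433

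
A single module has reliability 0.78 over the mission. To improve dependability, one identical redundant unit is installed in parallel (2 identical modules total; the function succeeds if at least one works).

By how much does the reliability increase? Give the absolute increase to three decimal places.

0.172

R_before = 0.78
R_after = 1 − (1 − 0.78)^2 = 0.952
ΔR = 0.952 − 0.78 = 0.172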